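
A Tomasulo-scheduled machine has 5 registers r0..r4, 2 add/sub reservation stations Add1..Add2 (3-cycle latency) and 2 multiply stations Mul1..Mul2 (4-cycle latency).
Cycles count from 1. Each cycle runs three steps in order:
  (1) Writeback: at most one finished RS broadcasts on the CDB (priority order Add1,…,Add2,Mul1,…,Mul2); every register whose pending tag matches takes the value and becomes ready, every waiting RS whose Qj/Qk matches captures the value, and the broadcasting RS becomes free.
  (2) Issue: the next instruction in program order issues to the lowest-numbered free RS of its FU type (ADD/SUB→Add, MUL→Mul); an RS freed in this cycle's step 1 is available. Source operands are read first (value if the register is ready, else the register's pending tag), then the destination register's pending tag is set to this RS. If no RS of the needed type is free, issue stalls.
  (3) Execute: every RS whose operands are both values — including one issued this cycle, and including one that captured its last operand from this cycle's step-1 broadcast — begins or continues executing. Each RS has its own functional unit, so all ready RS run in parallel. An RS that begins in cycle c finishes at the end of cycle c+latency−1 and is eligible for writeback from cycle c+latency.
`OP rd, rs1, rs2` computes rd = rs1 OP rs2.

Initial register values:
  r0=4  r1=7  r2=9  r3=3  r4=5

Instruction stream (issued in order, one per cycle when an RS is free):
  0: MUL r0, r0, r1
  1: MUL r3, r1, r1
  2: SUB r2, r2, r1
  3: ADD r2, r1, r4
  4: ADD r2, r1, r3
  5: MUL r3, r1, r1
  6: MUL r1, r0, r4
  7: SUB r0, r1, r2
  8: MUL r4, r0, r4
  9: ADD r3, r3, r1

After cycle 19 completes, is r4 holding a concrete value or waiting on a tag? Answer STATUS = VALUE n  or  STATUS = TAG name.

  c1: issue MUL r0<-Mul1  regs: r0:Mul1,r1:7,r2:9,r3:3,r4:5
  c2: issue MUL r3<-Mul2  regs: r0:Mul1,r1:7,r2:9,r3:Mul2,r4:5
  c3: issue SUB r2<-Add1  regs: r0:Mul1,r1:7,r2:Add1,r3:Mul2,r4:5
  c4: issue ADD r2<-Add2  regs: r0:Mul1,r1:7,r2:Add2,r3:Mul2,r4:5
  c5: CDB Mul1=28; stall  regs: r0:28,r1:7,r2:Add2,r3:Mul2,r4:5
  c6: CDB Add1=2; issue ADD r2<-Add1  regs: r0:28,r1:7,r2:Add1,r3:Mul2,r4:5
  c7: CDB Add2=12; issue MUL r3<-Mul1  regs: r0:28,r1:7,r2:Add1,r3:Mul1,r4:5
  c8: CDB Mul2=49; issue MUL r1<-Mul2  regs: r0:28,r1:Mul2,r2:Add1,r3:Mul1,r4:5
  c9: issue SUB r0<-Add2  regs: r0:Add2,r1:Mul2,r2:Add1,r3:Mul1,r4:5
  c10: stall  regs: r0:Add2,r1:Mul2,r2:Add1,r3:Mul1,r4:5
  c11: CDB Add1=56; stall  regs: r0:Add2,r1:Mul2,r2:56,r3:Mul1,r4:5
  c12: CDB Mul1=49; issue MUL r4<-Mul1  regs: r0:Add2,r1:Mul2,r2:56,r3:49,r4:Mul1
  c13: CDB Mul2=140; issue ADD r3<-Add1  regs: r0:Add2,r1:140,r2:56,r3:Add1,r4:Mul1
  c14: -  regs: r0:Add2,r1:140,r2:56,r3:Add1,r4:Mul1
  c15: -  regs: r0:Add2,r1:140,r2:56,r3:Add1,r4:Mul1
  c16: CDB Add1=189  regs: r0:Add2,r1:140,r2:56,r3:189,r4:Mul1
  c17: CDB Add2=84  regs: r0:84,r1:140,r2:56,r3:189,r4:Mul1
  c18: -  regs: r0:84,r1:140,r2:56,r3:189,r4:Mul1
  c19: -  regs: r0:84,r1:140,r2:56,r3:189,r4:Mul1

STATUS = TAG Mul1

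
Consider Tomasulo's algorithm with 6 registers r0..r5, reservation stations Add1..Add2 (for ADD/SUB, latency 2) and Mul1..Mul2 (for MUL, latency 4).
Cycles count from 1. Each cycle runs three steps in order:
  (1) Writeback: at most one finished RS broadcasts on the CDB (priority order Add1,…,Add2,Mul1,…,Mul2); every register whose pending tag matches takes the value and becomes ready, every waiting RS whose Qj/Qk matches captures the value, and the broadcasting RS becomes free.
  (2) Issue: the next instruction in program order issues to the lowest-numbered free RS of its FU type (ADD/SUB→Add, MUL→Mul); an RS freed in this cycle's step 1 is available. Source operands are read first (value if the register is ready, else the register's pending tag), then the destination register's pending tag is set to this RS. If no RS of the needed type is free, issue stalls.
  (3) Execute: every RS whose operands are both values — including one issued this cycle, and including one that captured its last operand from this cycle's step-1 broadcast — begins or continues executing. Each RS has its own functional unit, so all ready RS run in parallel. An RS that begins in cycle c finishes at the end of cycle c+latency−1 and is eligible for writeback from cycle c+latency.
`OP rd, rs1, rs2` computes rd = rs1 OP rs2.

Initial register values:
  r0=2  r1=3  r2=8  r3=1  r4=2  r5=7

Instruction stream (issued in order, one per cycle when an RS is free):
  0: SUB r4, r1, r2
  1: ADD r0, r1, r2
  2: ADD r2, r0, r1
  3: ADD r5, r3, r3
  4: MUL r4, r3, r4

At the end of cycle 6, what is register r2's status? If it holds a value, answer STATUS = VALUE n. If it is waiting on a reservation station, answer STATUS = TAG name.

STATUS = VALUE 14

  c1: issue SUB r4<-Add1  regs: r0:2,r1:3,r2:8,r3:1,r4:Add1,r5:7
  c2: issue ADD r0<-Add2  regs: r0:Add2,r1:3,r2:8,r3:1,r4:Add1,r5:7
  c3: CDB Add1=-5; issue ADD r2<-Add1  regs: r0:Add2,r1:3,r2:Add1,r3:1,r4:-5,r5:7
  c4: CDB Add2=11; issue ADD r5<-Add2  regs: r0:11,r1:3,r2:Add1,r3:1,r4:-5,r5:Add2
  c5: issue MUL r4<-Mul1  regs: r0:11,r1:3,r2:Add1,r3:1,r4:Mul1,r5:Add2
  c6: CDB Add1=14  regs: r0:11,r1:3,r2:14,r3:1,r4:Mul1,r5:Add2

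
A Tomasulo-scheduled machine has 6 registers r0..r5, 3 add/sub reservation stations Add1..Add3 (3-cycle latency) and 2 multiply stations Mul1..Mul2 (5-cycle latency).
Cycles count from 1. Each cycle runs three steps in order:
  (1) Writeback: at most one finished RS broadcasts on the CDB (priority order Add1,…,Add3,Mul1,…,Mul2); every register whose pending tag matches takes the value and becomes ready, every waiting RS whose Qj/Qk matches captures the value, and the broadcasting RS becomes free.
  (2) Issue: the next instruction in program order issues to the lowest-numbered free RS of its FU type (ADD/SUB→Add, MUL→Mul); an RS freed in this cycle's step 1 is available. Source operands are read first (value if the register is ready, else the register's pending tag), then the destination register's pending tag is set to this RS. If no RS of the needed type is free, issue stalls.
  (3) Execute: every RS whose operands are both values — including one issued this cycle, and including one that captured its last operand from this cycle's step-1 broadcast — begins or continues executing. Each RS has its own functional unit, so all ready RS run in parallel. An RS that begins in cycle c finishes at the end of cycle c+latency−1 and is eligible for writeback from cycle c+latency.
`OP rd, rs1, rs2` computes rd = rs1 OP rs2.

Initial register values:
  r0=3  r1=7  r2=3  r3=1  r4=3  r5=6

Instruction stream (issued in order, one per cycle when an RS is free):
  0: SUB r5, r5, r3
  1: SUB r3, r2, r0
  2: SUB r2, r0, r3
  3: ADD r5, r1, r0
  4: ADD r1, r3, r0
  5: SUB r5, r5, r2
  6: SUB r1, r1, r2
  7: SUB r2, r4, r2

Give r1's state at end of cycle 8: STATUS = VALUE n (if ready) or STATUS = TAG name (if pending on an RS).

c1: issue SUB r5<-Add1 | r0:3,r1:7,r2:3,r3:1,r4:3,r5:Add1
c2: issue SUB r3<-Add2 | r0:3,r1:7,r2:3,r3:Add2,r4:3,r5:Add1
c3: issue SUB r2<-Add3 | r0:3,r1:7,r2:Add3,r3:Add2,r4:3,r5:Add1
c4: CDB Add1=5; issue ADD r5<-Add1 | r0:3,r1:7,r2:Add3,r3:Add2,r4:3,r5:Add1
c5: CDB Add2=0; issue ADD r1<-Add2 | r0:3,r1:Add2,r2:Add3,r3:0,r4:3,r5:Add1
c6: stall | r0:3,r1:Add2,r2:Add3,r3:0,r4:3,r5:Add1
c7: CDB Add1=10; issue SUB r5<-Add1 | r0:3,r1:Add2,r2:Add3,r3:0,r4:3,r5:Add1
c8: CDB Add2=3; issue SUB r1<-Add2 | r0:3,r1:Add2,r2:Add3,r3:0,r4:3,r5:Add1

STATUS = TAG Add2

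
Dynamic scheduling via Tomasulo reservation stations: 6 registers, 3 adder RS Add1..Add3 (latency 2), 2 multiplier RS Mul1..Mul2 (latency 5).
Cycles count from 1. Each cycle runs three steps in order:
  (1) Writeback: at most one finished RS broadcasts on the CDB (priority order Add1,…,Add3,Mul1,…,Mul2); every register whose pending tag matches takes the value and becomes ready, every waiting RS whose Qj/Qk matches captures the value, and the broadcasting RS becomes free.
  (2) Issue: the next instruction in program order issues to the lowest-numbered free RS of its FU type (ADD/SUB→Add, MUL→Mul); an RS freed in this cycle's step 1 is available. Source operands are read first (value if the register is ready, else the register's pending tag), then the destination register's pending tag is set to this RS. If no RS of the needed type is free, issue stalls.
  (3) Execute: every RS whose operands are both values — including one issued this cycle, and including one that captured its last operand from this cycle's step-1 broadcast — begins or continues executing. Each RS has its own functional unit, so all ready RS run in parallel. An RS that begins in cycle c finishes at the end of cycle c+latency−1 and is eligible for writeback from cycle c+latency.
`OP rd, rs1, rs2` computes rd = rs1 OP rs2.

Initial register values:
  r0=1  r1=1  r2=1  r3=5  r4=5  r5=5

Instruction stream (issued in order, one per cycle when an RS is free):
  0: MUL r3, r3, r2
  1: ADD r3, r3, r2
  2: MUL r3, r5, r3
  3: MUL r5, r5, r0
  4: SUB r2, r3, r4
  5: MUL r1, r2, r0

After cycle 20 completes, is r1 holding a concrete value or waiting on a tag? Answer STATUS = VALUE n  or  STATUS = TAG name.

STATUS = VALUE 25

  c1: issue MUL r3<-Mul1  regs: r0:1,r1:1,r2:1,r3:Mul1,r4:5,r5:5
  c2: issue ADD r3<-Add1  regs: r0:1,r1:1,r2:1,r3:Add1,r4:5,r5:5
  c3: issue MUL r3<-Mul2  regs: r0:1,r1:1,r2:1,r3:Mul2,r4:5,r5:5
  c4: stall  regs: r0:1,r1:1,r2:1,r3:Mul2,r4:5,r5:5
  c5: stall  regs: r0:1,r1:1,r2:1,r3:Mul2,r4:5,r5:5
  c6: CDB Mul1=5; issue MUL r5<-Mul1  regs: r0:1,r1:1,r2:1,r3:Mul2,r4:5,r5:Mul1
  c7: issue SUB r2<-Add2  regs: r0:1,r1:1,r2:Add2,r3:Mul2,r4:5,r5:Mul1
  c8: CDB Add1=6; stall  regs: r0:1,r1:1,r2:Add2,r3:Mul2,r4:5,r5:Mul1
  c9: stall  regs: r0:1,r1:1,r2:Add2,r3:Mul2,r4:5,r5:Mul1
  c10: stall  regs: r0:1,r1:1,r2:Add2,r3:Mul2,r4:5,r5:Mul1
  c11: CDB Mul1=5; issue MUL r1<-Mul1  regs: r0:1,r1:Mul1,r2:Add2,r3:Mul2,r4:5,r5:5
  c12: -  regs: r0:1,r1:Mul1,r2:Add2,r3:Mul2,r4:5,r5:5
  c13: CDB Mul2=30  regs: r0:1,r1:Mul1,r2:Add2,r3:30,r4:5,r5:5
  c14: -  regs: r0:1,r1:Mul1,r2:Add2,r3:30,r4:5,r5:5
  c15: CDB Add2=25  regs: r0:1,r1:Mul1,r2:25,r3:30,r4:5,r5:5
  c16: -  regs: r0:1,r1:Mul1,r2:25,r3:30,r4:5,r5:5
  c17: -  regs: r0:1,r1:Mul1,r2:25,r3:30,r4:5,r5:5
  c18: -  regs: r0:1,r1:Mul1,r2:25,r3:30,r4:5,r5:5
  c19: -  regs: r0:1,r1:Mul1,r2:25,r3:30,r4:5,r5:5
  c20: CDB Mul1=25  regs: r0:1,r1:25,r2:25,r3:30,r4:5,r5:5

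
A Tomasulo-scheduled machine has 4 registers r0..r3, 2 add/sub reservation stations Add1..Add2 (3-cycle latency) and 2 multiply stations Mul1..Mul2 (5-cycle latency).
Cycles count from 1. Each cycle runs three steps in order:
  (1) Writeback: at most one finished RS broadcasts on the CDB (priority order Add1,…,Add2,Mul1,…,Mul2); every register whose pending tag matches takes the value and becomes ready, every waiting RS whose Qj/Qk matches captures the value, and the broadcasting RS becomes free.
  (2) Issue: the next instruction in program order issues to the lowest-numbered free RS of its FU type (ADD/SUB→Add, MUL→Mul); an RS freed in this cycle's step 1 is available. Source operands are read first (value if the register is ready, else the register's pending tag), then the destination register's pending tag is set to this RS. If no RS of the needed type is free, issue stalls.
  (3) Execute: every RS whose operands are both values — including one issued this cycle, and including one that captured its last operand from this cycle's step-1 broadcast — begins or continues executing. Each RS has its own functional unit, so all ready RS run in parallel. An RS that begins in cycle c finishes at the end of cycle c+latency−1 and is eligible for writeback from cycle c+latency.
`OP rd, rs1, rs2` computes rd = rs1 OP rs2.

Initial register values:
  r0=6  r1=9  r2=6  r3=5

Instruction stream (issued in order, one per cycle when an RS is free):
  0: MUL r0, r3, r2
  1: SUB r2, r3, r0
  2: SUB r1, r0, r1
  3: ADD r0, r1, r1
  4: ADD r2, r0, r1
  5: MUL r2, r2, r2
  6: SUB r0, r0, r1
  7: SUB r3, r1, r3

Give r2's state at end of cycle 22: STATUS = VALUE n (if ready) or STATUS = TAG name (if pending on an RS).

STATUS = VALUE 3969

cycle 1: issue MUL r0<-Mul1 // r0:Mul1,r1:9,r2:6,r3:5
cycle 2: issue SUB r2<-Add1 // r0:Mul1,r1:9,r2:Add1,r3:5
cycle 3: issue SUB r1<-Add2 // r0:Mul1,r1:Add2,r2:Add1,r3:5
cycle 4: stall // r0:Mul1,r1:Add2,r2:Add1,r3:5
cycle 5: stall // r0:Mul1,r1:Add2,r2:Add1,r3:5
cycle 6: CDB Mul1=30; stall // r0:30,r1:Add2,r2:Add1,r3:5
cycle 7: stall // r0:30,r1:Add2,r2:Add1,r3:5
cycle 8: stall // r0:30,r1:Add2,r2:Add1,r3:5
cycle 9: CDB Add1=-25; issue ADD r0<-Add1 // r0:Add1,r1:Add2,r2:-25,r3:5
cycle 10: CDB Add2=21; issue ADD r2<-Add2 // r0:Add1,r1:21,r2:Add2,r3:5
cycle 11: issue MUL r2<-Mul1 // r0:Add1,r1:21,r2:Mul1,r3:5
cycle 12: stall // r0:Add1,r1:21,r2:Mul1,r3:5
cycle 13: CDB Add1=42; issue SUB r0<-Add1 // r0:Add1,r1:21,r2:Mul1,r3:5
cycle 14: stall // r0:Add1,r1:21,r2:Mul1,r3:5
cycle 15: stall // r0:Add1,r1:21,r2:Mul1,r3:5
cycle 16: CDB Add1=21; issue SUB r3<-Add1 // r0:21,r1:21,r2:Mul1,r3:Add1
cycle 17: CDB Add2=63 // r0:21,r1:21,r2:Mul1,r3:Add1
cycle 18: - // r0:21,r1:21,r2:Mul1,r3:Add1
cycle 19: CDB Add1=16 // r0:21,r1:21,r2:Mul1,r3:16
cycle 20: - // r0:21,r1:21,r2:Mul1,r3:16
cycle 21: - // r0:21,r1:21,r2:Mul1,r3:16
cycle 22: CDB Mul1=3969 // r0:21,r1:21,r2:3969,r3:16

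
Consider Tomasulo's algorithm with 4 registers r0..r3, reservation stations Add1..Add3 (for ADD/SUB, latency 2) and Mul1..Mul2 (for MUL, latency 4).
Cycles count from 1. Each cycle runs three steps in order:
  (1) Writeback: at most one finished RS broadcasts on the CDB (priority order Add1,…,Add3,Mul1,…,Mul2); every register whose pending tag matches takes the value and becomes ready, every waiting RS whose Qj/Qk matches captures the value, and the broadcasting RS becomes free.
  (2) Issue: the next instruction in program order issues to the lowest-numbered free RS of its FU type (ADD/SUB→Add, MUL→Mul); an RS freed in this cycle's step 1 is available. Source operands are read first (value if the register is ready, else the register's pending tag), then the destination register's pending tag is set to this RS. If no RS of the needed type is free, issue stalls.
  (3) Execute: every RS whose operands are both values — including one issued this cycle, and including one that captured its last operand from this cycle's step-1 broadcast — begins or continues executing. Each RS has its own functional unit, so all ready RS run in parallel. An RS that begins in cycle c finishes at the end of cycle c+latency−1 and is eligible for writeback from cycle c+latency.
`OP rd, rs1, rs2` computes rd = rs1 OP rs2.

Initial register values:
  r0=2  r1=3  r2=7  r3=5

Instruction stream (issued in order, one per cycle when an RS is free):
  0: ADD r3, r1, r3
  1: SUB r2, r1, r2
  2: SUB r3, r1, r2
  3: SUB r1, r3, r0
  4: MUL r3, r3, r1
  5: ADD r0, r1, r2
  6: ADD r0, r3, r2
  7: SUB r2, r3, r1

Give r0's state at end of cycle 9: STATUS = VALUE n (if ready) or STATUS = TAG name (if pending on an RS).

STATUS = TAG Add3

  c1: issue ADD r3<-Add1  regs: r0:2,r1:3,r2:7,r3:Add1
  c2: issue SUB r2<-Add2  regs: r0:2,r1:3,r2:Add2,r3:Add1
  c3: CDB Add1=8; issue SUB r3<-Add1  regs: r0:2,r1:3,r2:Add2,r3:Add1
  c4: CDB Add2=-4; issue SUB r1<-Add2  regs: r0:2,r1:Add2,r2:-4,r3:Add1
  c5: issue MUL r3<-Mul1  regs: r0:2,r1:Add2,r2:-4,r3:Mul1
  c6: CDB Add1=7; issue ADD r0<-Add1  regs: r0:Add1,r1:Add2,r2:-4,r3:Mul1
  c7: issue ADD r0<-Add3  regs: r0:Add3,r1:Add2,r2:-4,r3:Mul1
  c8: CDB Add2=5; issue SUB r2<-Add2  regs: r0:Add3,r1:5,r2:Add2,r3:Mul1
  c9: -  regs: r0:Add3,r1:5,r2:Add2,r3:Mul1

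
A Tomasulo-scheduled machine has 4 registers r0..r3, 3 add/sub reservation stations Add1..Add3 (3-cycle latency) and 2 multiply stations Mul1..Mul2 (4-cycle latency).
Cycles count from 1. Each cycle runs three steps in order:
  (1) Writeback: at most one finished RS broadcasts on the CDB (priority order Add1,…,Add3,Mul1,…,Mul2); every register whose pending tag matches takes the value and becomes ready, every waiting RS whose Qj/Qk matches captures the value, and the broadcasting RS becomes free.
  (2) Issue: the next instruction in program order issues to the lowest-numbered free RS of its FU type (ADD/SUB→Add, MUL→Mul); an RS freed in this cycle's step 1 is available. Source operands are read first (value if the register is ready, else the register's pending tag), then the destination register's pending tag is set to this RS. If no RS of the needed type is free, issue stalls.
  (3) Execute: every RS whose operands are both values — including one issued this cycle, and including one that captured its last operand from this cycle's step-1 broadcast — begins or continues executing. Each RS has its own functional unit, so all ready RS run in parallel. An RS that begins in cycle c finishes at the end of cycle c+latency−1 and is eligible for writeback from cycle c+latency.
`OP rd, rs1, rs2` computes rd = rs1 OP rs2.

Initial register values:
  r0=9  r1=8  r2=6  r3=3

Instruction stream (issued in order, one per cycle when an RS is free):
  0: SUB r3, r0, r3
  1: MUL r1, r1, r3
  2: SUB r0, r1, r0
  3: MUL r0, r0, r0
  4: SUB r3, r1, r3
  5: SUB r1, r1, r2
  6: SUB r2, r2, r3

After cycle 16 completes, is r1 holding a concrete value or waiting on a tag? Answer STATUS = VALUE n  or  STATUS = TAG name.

cycle 1: issue SUB r3<-Add1 // r0:9,r1:8,r2:6,r3:Add1
cycle 2: issue MUL r1<-Mul1 // r0:9,r1:Mul1,r2:6,r3:Add1
cycle 3: issue SUB r0<-Add2 // r0:Add2,r1:Mul1,r2:6,r3:Add1
cycle 4: CDB Add1=6; issue MUL r0<-Mul2 // r0:Mul2,r1:Mul1,r2:6,r3:6
cycle 5: issue SUB r3<-Add1 // r0:Mul2,r1:Mul1,r2:6,r3:Add1
cycle 6: issue SUB r1<-Add3 // r0:Mul2,r1:Add3,r2:6,r3:Add1
cycle 7: stall // r0:Mul2,r1:Add3,r2:6,r3:Add1
cycle 8: CDB Mul1=48; stall // r0:Mul2,r1:Add3,r2:6,r3:Add1
cycle 9: stall // r0:Mul2,r1:Add3,r2:6,r3:Add1
cycle 10: stall // r0:Mul2,r1:Add3,r2:6,r3:Add1
cycle 11: CDB Add1=42; issue SUB r2<-Add1 // r0:Mul2,r1:Add3,r2:Add1,r3:42
cycle 12: CDB Add2=39 // r0:Mul2,r1:Add3,r2:Add1,r3:42
cycle 13: CDB Add3=42 // r0:Mul2,r1:42,r2:Add1,r3:42
cycle 14: CDB Add1=-36 // r0:Mul2,r1:42,r2:-36,r3:42
cycle 15: - // r0:Mul2,r1:42,r2:-36,r3:42
cycle 16: CDB Mul2=1521 // r0:1521,r1:42,r2:-36,r3:42

STATUS = VALUE 42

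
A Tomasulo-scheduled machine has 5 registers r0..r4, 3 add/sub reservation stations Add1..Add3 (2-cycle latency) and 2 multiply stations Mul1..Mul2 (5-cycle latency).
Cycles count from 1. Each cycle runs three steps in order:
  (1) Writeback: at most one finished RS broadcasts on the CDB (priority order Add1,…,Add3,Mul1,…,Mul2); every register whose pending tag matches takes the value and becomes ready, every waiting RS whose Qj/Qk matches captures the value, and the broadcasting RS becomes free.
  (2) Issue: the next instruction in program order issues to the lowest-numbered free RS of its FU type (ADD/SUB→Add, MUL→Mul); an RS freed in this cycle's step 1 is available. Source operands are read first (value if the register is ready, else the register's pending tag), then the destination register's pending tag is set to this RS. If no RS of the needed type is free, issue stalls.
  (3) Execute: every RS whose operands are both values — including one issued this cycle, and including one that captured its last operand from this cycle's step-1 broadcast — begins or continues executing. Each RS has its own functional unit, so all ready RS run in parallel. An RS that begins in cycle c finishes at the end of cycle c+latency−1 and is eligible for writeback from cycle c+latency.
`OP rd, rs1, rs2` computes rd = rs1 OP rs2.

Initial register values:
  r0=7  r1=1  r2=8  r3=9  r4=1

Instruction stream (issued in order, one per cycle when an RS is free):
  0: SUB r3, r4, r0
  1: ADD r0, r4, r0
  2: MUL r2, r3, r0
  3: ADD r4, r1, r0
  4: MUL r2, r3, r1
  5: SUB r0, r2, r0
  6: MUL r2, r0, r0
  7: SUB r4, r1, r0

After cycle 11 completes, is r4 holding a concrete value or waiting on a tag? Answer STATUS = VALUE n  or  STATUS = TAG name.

STATUS = TAG Add2

c1: issue SUB r3<-Add1 | r0:7,r1:1,r2:8,r3:Add1,r4:1
c2: issue ADD r0<-Add2 | r0:Add2,r1:1,r2:8,r3:Add1,r4:1
c3: CDB Add1=-6; issue MUL r2<-Mul1 | r0:Add2,r1:1,r2:Mul1,r3:-6,r4:1
c4: CDB Add2=8; issue ADD r4<-Add1 | r0:8,r1:1,r2:Mul1,r3:-6,r4:Add1
c5: issue MUL r2<-Mul2 | r0:8,r1:1,r2:Mul2,r3:-6,r4:Add1
c6: CDB Add1=9; issue SUB r0<-Add1 | r0:Add1,r1:1,r2:Mul2,r3:-6,r4:9
c7: stall | r0:Add1,r1:1,r2:Mul2,r3:-6,r4:9
c8: stall | r0:Add1,r1:1,r2:Mul2,r3:-6,r4:9
c9: CDB Mul1=-48; issue MUL r2<-Mul1 | r0:Add1,r1:1,r2:Mul1,r3:-6,r4:9
c10: CDB Mul2=-6; issue SUB r4<-Add2 | r0:Add1,r1:1,r2:Mul1,r3:-6,r4:Add2
c11: - | r0:Add1,r1:1,r2:Mul1,r3:-6,r4:Add2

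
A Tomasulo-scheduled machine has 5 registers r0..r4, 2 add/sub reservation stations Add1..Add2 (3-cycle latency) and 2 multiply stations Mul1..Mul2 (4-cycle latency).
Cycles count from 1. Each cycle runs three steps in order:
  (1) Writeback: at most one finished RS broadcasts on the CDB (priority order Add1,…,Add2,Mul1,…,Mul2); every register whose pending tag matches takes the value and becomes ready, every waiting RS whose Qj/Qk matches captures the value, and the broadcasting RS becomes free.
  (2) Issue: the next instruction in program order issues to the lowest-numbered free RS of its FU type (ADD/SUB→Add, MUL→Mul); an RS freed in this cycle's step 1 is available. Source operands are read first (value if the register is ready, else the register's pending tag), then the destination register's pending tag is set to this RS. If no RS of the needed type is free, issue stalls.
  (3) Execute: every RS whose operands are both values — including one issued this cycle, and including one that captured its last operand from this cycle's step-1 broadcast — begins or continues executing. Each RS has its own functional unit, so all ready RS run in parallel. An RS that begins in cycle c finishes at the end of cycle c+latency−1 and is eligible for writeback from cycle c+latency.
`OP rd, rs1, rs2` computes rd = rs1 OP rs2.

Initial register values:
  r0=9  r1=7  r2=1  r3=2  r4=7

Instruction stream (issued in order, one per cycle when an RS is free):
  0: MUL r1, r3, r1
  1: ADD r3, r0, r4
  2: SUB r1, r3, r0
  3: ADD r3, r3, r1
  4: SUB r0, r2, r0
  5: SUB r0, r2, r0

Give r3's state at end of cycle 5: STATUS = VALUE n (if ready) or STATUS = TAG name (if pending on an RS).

cycle 1: issue MUL r1<-Mul1 // r0:9,r1:Mul1,r2:1,r3:2,r4:7
cycle 2: issue ADD r3<-Add1 // r0:9,r1:Mul1,r2:1,r3:Add1,r4:7
cycle 3: issue SUB r1<-Add2 // r0:9,r1:Add2,r2:1,r3:Add1,r4:7
cycle 4: stall // r0:9,r1:Add2,r2:1,r3:Add1,r4:7
cycle 5: CDB Add1=16; issue ADD r3<-Add1 // r0:9,r1:Add2,r2:1,r3:Add1,r4:7

STATUS = TAG Add1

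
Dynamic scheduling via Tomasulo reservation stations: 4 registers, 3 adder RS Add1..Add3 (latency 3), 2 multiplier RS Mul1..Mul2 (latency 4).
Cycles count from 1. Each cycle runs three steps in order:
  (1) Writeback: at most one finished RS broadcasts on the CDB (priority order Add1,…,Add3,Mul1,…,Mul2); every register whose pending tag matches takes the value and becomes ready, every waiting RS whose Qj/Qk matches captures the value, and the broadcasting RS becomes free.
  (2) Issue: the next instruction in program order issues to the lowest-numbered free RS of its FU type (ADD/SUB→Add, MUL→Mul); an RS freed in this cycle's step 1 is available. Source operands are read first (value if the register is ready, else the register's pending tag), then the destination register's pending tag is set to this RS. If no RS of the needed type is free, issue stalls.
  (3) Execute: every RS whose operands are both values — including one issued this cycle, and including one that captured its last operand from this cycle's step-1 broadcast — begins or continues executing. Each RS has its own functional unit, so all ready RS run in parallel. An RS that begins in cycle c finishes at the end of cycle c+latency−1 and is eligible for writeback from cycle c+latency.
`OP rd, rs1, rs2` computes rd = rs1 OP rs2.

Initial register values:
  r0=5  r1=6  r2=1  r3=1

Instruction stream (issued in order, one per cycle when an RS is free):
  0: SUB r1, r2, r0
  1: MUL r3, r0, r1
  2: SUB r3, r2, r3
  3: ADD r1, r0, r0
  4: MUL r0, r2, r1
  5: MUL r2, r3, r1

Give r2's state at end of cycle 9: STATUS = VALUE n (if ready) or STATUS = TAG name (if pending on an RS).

STATUS = TAG Mul1

c1: issue SUB r1<-Add1 | r0:5,r1:Add1,r2:1,r3:1
c2: issue MUL r3<-Mul1 | r0:5,r1:Add1,r2:1,r3:Mul1
c3: issue SUB r3<-Add2 | r0:5,r1:Add1,r2:1,r3:Add2
c4: CDB Add1=-4; issue ADD r1<-Add1 | r0:5,r1:Add1,r2:1,r3:Add2
c5: issue MUL r0<-Mul2 | r0:Mul2,r1:Add1,r2:1,r3:Add2
c6: stall | r0:Mul2,r1:Add1,r2:1,r3:Add2
c7: CDB Add1=10; stall | r0:Mul2,r1:10,r2:1,r3:Add2
c8: CDB Mul1=-20; issue MUL r2<-Mul1 | r0:Mul2,r1:10,r2:Mul1,r3:Add2
c9: - | r0:Mul2,r1:10,r2:Mul1,r3:Add2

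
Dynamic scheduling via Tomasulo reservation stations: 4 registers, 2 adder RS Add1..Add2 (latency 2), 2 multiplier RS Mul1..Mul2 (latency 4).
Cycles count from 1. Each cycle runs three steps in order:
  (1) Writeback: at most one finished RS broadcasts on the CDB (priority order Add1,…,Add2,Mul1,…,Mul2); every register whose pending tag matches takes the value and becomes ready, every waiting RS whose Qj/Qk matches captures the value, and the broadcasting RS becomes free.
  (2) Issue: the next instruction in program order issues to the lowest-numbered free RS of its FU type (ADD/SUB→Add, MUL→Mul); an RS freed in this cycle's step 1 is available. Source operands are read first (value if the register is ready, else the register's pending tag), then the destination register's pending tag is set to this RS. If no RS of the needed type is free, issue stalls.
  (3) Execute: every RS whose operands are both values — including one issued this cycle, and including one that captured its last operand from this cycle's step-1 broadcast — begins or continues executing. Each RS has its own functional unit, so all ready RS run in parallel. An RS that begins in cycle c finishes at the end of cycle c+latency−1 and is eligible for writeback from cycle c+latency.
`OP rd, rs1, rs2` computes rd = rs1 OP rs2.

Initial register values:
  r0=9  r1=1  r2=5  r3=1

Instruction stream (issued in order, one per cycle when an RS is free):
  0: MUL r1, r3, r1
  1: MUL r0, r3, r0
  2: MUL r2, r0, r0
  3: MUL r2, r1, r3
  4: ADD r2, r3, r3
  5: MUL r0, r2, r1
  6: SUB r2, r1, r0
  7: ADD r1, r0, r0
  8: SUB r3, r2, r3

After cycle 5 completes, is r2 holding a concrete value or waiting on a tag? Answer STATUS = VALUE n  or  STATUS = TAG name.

STATUS = TAG Mul1

cycle 1: issue MUL r1<-Mul1 // r0:9,r1:Mul1,r2:5,r3:1
cycle 2: issue MUL r0<-Mul2 // r0:Mul2,r1:Mul1,r2:5,r3:1
cycle 3: stall // r0:Mul2,r1:Mul1,r2:5,r3:1
cycle 4: stall // r0:Mul2,r1:Mul1,r2:5,r3:1
cycle 5: CDB Mul1=1; issue MUL r2<-Mul1 // r0:Mul2,r1:1,r2:Mul1,r3:1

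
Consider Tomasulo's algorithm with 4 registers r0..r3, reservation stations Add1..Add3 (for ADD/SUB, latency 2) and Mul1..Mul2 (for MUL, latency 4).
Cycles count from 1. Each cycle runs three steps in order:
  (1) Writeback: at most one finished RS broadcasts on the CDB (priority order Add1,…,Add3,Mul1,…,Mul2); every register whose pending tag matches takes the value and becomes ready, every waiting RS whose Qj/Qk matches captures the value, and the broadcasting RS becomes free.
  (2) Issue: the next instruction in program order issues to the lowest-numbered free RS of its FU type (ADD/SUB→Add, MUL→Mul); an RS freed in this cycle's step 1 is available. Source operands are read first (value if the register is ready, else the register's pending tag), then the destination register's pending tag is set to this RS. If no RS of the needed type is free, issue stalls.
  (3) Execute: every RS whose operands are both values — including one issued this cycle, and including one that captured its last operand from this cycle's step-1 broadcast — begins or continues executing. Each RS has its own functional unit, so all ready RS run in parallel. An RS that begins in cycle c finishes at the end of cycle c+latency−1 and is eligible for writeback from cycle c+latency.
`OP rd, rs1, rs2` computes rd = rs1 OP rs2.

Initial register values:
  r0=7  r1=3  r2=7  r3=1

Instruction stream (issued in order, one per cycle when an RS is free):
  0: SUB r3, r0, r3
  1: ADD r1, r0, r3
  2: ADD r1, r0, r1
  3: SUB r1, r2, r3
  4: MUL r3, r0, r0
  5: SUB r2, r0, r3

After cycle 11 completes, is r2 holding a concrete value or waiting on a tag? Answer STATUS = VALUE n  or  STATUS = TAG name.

STATUS = VALUE -42

  c1: issue SUB r3<-Add1  regs: r0:7,r1:3,r2:7,r3:Add1
  c2: issue ADD r1<-Add2  regs: r0:7,r1:Add2,r2:7,r3:Add1
  c3: CDB Add1=6; issue ADD r1<-Add1  regs: r0:7,r1:Add1,r2:7,r3:6
  c4: issue SUB r1<-Add3  regs: r0:7,r1:Add3,r2:7,r3:6
  c5: CDB Add2=13; issue MUL r3<-Mul1  regs: r0:7,r1:Add3,r2:7,r3:Mul1
  c6: CDB Add3=1; issue SUB r2<-Add2  regs: r0:7,r1:1,r2:Add2,r3:Mul1
  c7: CDB Add1=20  regs: r0:7,r1:1,r2:Add2,r3:Mul1
  c8: -  regs: r0:7,r1:1,r2:Add2,r3:Mul1
  c9: CDB Mul1=49  regs: r0:7,r1:1,r2:Add2,r3:49
  c10: -  regs: r0:7,r1:1,r2:Add2,r3:49
  c11: CDB Add2=-42  regs: r0:7,r1:1,r2:-42,r3:49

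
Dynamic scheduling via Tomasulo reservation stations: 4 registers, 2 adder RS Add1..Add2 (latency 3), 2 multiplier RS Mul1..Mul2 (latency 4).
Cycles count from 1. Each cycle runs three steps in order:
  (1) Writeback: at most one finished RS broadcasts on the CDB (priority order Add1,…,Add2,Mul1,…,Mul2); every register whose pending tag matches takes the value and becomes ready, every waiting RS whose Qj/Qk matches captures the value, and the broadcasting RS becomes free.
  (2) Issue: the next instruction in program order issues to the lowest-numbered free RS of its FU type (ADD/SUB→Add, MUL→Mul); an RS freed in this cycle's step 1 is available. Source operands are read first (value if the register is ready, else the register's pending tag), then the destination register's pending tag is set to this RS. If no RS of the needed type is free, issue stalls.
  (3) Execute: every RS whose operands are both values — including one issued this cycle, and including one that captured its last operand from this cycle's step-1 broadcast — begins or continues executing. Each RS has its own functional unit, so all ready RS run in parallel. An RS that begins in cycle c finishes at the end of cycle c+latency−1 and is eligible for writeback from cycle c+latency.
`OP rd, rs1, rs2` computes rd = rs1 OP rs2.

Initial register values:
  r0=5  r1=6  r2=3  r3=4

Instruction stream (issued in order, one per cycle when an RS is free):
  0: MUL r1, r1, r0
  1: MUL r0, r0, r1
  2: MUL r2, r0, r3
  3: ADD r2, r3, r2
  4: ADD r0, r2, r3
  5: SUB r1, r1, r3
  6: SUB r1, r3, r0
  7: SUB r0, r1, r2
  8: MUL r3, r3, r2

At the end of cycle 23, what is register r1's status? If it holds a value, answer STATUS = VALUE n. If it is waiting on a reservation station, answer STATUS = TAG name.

STATUS = VALUE -604

cycle 1: issue MUL r1<-Mul1 // r0:5,r1:Mul1,r2:3,r3:4
cycle 2: issue MUL r0<-Mul2 // r0:Mul2,r1:Mul1,r2:3,r3:4
cycle 3: stall // r0:Mul2,r1:Mul1,r2:3,r3:4
cycle 4: stall // r0:Mul2,r1:Mul1,r2:3,r3:4
cycle 5: CDB Mul1=30; issue MUL r2<-Mul1 // r0:Mul2,r1:30,r2:Mul1,r3:4
cycle 6: issue ADD r2<-Add1 // r0:Mul2,r1:30,r2:Add1,r3:4
cycle 7: issue ADD r0<-Add2 // r0:Add2,r1:30,r2:Add1,r3:4
cycle 8: stall // r0:Add2,r1:30,r2:Add1,r3:4
cycle 9: CDB Mul2=150; stall // r0:Add2,r1:30,r2:Add1,r3:4
cycle 10: stall // r0:Add2,r1:30,r2:Add1,r3:4
cycle 11: stall // r0:Add2,r1:30,r2:Add1,r3:4
cycle 12: stall // r0:Add2,r1:30,r2:Add1,r3:4
cycle 13: CDB Mul1=600; stall // r0:Add2,r1:30,r2:Add1,r3:4
cycle 14: stall // r0:Add2,r1:30,r2:Add1,r3:4
cycle 15: stall // r0:Add2,r1:30,r2:Add1,r3:4
cycle 16: CDB Add1=604; issue SUB r1<-Add1 // r0:Add2,r1:Add1,r2:604,r3:4
cycle 17: stall // r0:Add2,r1:Add1,r2:604,r3:4
cycle 18: stall // r0:Add2,r1:Add1,r2:604,r3:4
cycle 19: CDB Add1=26; issue SUB r1<-Add1 // r0:Add2,r1:Add1,r2:604,r3:4
cycle 20: CDB Add2=608; issue SUB r0<-Add2 // r0:Add2,r1:Add1,r2:604,r3:4
cycle 21: issue MUL r3<-Mul1 // r0:Add2,r1:Add1,r2:604,r3:Mul1
cycle 22: - // r0:Add2,r1:Add1,r2:604,r3:Mul1
cycle 23: CDB Add1=-604 // r0:Add2,r1:-604,r2:604,r3:Mul1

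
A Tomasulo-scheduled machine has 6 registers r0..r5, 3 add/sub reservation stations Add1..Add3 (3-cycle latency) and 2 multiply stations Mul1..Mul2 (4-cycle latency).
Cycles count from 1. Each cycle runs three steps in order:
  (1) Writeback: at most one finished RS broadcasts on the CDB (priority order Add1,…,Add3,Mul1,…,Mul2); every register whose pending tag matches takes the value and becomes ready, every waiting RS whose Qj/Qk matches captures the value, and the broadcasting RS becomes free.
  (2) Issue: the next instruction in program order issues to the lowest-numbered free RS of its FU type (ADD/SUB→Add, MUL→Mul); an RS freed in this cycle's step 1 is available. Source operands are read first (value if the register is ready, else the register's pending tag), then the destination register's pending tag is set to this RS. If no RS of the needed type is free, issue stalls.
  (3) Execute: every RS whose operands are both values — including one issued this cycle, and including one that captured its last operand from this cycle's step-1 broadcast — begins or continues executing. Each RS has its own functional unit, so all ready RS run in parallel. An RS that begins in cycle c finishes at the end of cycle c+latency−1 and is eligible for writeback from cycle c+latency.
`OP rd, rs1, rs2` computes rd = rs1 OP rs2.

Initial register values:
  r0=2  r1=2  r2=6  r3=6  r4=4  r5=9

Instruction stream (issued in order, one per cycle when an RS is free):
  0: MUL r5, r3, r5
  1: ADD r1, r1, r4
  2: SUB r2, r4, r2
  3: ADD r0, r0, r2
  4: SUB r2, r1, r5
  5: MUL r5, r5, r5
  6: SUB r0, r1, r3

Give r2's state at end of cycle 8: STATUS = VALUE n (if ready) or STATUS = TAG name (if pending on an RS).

c1: issue MUL r5<-Mul1 | r0:2,r1:2,r2:6,r3:6,r4:4,r5:Mul1
c2: issue ADD r1<-Add1 | r0:2,r1:Add1,r2:6,r3:6,r4:4,r5:Mul1
c3: issue SUB r2<-Add2 | r0:2,r1:Add1,r2:Add2,r3:6,r4:4,r5:Mul1
c4: issue ADD r0<-Add3 | r0:Add3,r1:Add1,r2:Add2,r3:6,r4:4,r5:Mul1
c5: CDB Add1=6; issue SUB r2<-Add1 | r0:Add3,r1:6,r2:Add1,r3:6,r4:4,r5:Mul1
c6: CDB Add2=-2; issue MUL r5<-Mul2 | r0:Add3,r1:6,r2:Add1,r3:6,r4:4,r5:Mul2
c7: CDB Mul1=54; issue SUB r0<-Add2 | r0:Add2,r1:6,r2:Add1,r3:6,r4:4,r5:Mul2
c8: - | r0:Add2,r1:6,r2:Add1,r3:6,r4:4,r5:Mul2

STATUS = TAG Add1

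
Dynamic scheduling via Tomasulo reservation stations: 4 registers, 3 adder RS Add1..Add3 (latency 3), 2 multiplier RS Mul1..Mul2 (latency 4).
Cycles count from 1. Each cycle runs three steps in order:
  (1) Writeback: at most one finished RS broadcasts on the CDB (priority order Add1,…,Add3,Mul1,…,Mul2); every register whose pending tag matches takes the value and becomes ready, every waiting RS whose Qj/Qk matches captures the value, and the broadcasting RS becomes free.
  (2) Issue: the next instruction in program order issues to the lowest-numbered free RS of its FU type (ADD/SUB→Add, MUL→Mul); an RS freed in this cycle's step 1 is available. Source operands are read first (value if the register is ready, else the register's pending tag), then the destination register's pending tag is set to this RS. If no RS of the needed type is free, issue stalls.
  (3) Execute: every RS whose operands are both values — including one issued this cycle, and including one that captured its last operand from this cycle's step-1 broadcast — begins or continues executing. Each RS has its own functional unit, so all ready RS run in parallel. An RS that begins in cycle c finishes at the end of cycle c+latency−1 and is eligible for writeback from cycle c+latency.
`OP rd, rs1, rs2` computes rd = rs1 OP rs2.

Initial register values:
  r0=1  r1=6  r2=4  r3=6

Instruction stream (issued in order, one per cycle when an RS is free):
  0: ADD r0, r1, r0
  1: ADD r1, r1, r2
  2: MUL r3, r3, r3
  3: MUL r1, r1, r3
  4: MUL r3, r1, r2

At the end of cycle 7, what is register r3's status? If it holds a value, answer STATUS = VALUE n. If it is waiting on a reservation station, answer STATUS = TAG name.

STATUS = TAG Mul1

c1: issue ADD r0<-Add1 | r0:Add1,r1:6,r2:4,r3:6
c2: issue ADD r1<-Add2 | r0:Add1,r1:Add2,r2:4,r3:6
c3: issue MUL r3<-Mul1 | r0:Add1,r1:Add2,r2:4,r3:Mul1
c4: CDB Add1=7; issue MUL r1<-Mul2 | r0:7,r1:Mul2,r2:4,r3:Mul1
c5: CDB Add2=10; stall | r0:7,r1:Mul2,r2:4,r3:Mul1
c6: stall | r0:7,r1:Mul2,r2:4,r3:Mul1
c7: CDB Mul1=36; issue MUL r3<-Mul1 | r0:7,r1:Mul2,r2:4,r3:Mul1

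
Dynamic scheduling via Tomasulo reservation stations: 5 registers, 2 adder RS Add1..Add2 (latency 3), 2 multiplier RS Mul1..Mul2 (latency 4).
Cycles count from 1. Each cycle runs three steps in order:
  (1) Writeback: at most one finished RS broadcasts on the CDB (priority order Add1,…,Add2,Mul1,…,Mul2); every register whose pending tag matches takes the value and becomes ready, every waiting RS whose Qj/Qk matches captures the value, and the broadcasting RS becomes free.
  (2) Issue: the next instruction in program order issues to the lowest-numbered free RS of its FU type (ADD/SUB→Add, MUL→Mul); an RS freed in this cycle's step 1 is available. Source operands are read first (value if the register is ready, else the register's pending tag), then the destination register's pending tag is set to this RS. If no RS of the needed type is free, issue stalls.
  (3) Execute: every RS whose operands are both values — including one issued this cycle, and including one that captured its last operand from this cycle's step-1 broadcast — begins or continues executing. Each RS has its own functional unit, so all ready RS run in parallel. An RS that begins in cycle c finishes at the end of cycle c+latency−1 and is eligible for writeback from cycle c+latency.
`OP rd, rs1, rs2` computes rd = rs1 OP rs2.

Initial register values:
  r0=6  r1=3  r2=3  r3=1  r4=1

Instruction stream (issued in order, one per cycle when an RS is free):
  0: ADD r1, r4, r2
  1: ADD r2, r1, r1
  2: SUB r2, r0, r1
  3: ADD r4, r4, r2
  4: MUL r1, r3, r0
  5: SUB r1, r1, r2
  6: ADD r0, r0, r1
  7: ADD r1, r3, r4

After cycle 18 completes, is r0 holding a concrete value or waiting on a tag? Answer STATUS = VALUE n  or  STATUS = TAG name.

STATUS = VALUE 10

c1: issue ADD r1<-Add1 | r0:6,r1:Add1,r2:3,r3:1,r4:1
c2: issue ADD r2<-Add2 | r0:6,r1:Add1,r2:Add2,r3:1,r4:1
c3: stall | r0:6,r1:Add1,r2:Add2,r3:1,r4:1
c4: CDB Add1=4; issue SUB r2<-Add1 | r0:6,r1:4,r2:Add1,r3:1,r4:1
c5: stall | r0:6,r1:4,r2:Add1,r3:1,r4:1
c6: stall | r0:6,r1:4,r2:Add1,r3:1,r4:1
c7: CDB Add1=2; issue ADD r4<-Add1 | r0:6,r1:4,r2:2,r3:1,r4:Add1
c8: CDB Add2=8; issue MUL r1<-Mul1 | r0:6,r1:Mul1,r2:2,r3:1,r4:Add1
c9: issue SUB r1<-Add2 | r0:6,r1:Add2,r2:2,r3:1,r4:Add1
c10: CDB Add1=3; issue ADD r0<-Add1 | r0:Add1,r1:Add2,r2:2,r3:1,r4:3
c11: stall | r0:Add1,r1:Add2,r2:2,r3:1,r4:3
c12: CDB Mul1=6; stall | r0:Add1,r1:Add2,r2:2,r3:1,r4:3
c13: stall | r0:Add1,r1:Add2,r2:2,r3:1,r4:3
c14: stall | r0:Add1,r1:Add2,r2:2,r3:1,r4:3
c15: CDB Add2=4; issue ADD r1<-Add2 | r0:Add1,r1:Add2,r2:2,r3:1,r4:3
c16: - | r0:Add1,r1:Add2,r2:2,r3:1,r4:3
c17: - | r0:Add1,r1:Add2,r2:2,r3:1,r4:3
c18: CDB Add1=10 | r0:10,r1:Add2,r2:2,r3:1,r4:3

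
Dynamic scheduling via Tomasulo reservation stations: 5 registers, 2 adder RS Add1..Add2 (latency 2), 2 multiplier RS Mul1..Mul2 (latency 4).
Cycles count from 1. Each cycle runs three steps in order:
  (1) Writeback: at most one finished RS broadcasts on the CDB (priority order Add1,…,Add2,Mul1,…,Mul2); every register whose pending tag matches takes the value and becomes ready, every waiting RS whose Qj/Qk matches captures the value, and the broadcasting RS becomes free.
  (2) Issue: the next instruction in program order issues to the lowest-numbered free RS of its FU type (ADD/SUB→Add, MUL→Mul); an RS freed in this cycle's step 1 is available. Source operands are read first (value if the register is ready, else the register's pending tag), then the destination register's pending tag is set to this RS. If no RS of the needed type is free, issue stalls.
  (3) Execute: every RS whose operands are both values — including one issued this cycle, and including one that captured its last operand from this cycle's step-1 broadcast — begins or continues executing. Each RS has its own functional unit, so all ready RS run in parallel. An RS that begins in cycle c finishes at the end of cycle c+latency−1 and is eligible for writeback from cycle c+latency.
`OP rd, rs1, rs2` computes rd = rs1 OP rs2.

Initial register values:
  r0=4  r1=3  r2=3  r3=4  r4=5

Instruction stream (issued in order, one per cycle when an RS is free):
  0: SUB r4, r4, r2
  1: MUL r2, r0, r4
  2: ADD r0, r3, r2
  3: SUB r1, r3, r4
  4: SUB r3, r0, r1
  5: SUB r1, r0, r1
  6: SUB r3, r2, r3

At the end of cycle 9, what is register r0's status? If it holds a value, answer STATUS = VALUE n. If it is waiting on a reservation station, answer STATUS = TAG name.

STATUS = VALUE 12

  c1: issue SUB r4<-Add1  regs: r0:4,r1:3,r2:3,r3:4,r4:Add1
  c2: issue MUL r2<-Mul1  regs: r0:4,r1:3,r2:Mul1,r3:4,r4:Add1
  c3: CDB Add1=2; issue ADD r0<-Add1  regs: r0:Add1,r1:3,r2:Mul1,r3:4,r4:2
  c4: issue SUB r1<-Add2  regs: r0:Add1,r1:Add2,r2:Mul1,r3:4,r4:2
  c5: stall  regs: r0:Add1,r1:Add2,r2:Mul1,r3:4,r4:2
  c6: CDB Add2=2; issue SUB r3<-Add2  regs: r0:Add1,r1:2,r2:Mul1,r3:Add2,r4:2
  c7: CDB Mul1=8; stall  regs: r0:Add1,r1:2,r2:8,r3:Add2,r4:2
  c8: stall  regs: r0:Add1,r1:2,r2:8,r3:Add2,r4:2
  c9: CDB Add1=12; issue SUB r1<-Add1  regs: r0:12,r1:Add1,r2:8,r3:Add2,r4:2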